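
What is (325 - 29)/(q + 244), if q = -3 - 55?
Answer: 148/93 ≈ 1.5914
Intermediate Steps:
q = -58
(325 - 29)/(q + 244) = (325 - 29)/(-58 + 244) = 296/186 = 296*(1/186) = 148/93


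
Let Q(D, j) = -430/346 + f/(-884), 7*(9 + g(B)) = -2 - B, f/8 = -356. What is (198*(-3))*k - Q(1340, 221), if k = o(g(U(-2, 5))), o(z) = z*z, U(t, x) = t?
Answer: -1839618223/38233 ≈ -48116.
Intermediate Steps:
f = -2848 (f = 8*(-356) = -2848)
g(B) = -65/7 - B/7 (g(B) = -9 + (-2 - B)/7 = -9 + (-2/7 - B/7) = -65/7 - B/7)
o(z) = z**2
Q(D, j) = 75661/38233 (Q(D, j) = -430/346 - 2848/(-884) = -430*1/346 - 2848*(-1/884) = -215/173 + 712/221 = 75661/38233)
k = 81 (k = (-65/7 - 1/7*(-2))**2 = (-65/7 + 2/7)**2 = (-9)**2 = 81)
(198*(-3))*k - Q(1340, 221) = (198*(-3))*81 - 1*75661/38233 = -594*81 - 75661/38233 = -48114 - 75661/38233 = -1839618223/38233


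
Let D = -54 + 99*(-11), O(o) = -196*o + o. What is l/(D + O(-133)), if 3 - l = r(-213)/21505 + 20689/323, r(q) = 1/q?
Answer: -5313455381/2157665982120 ≈ -0.0024626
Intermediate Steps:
O(o) = -195*o
l = -5313455381/87030735 (l = 3 - (1/(-213*21505) + 20689/323) = 3 - (-1/213*1/21505 + 20689*(1/323)) = 3 - (-1/4580565 + 1217/19) = 3 - 1*5574547586/87030735 = 3 - 5574547586/87030735 = -5313455381/87030735 ≈ -61.053)
D = -1143 (D = -54 - 1089 = -1143)
l/(D + O(-133)) = -5313455381/(87030735*(-1143 - 195*(-133))) = -5313455381/(87030735*(-1143 + 25935)) = -5313455381/87030735/24792 = -5313455381/87030735*1/24792 = -5313455381/2157665982120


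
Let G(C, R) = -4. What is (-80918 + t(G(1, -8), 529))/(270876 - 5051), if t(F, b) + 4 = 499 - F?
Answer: -80419/265825 ≈ -0.30253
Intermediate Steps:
t(F, b) = 495 - F (t(F, b) = -4 + (499 - F) = 495 - F)
(-80918 + t(G(1, -8), 529))/(270876 - 5051) = (-80918 + (495 - 1*(-4)))/(270876 - 5051) = (-80918 + (495 + 4))/265825 = (-80918 + 499)*(1/265825) = -80419*1/265825 = -80419/265825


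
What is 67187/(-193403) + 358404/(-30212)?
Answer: -2548080802/208681837 ≈ -12.210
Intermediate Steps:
67187/(-193403) + 358404/(-30212) = 67187*(-1/193403) + 358404*(-1/30212) = -67187/193403 - 89601/7553 = -2548080802/208681837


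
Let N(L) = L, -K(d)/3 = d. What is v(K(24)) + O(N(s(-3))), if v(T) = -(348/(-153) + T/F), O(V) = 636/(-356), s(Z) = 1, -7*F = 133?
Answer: -284723/86241 ≈ -3.3015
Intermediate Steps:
F = -19 (F = -⅐*133 = -19)
K(d) = -3*d
O(V) = -159/89 (O(V) = 636*(-1/356) = -159/89)
v(T) = 116/51 + T/19 (v(T) = -(348/(-153) + T/(-19)) = -(348*(-1/153) + T*(-1/19)) = -(-116/51 - T/19) = 116/51 + T/19)
v(K(24)) + O(N(s(-3))) = (116/51 + (-3*24)/19) - 159/89 = (116/51 + (1/19)*(-72)) - 159/89 = (116/51 - 72/19) - 159/89 = -1468/969 - 159/89 = -284723/86241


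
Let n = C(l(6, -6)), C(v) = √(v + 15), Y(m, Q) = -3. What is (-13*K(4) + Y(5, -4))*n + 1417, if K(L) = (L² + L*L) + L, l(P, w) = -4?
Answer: 1417 - 471*√11 ≈ -145.13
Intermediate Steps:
C(v) = √(15 + v)
K(L) = L + 2*L² (K(L) = (L² + L²) + L = 2*L² + L = L + 2*L²)
n = √11 (n = √(15 - 4) = √11 ≈ 3.3166)
(-13*K(4) + Y(5, -4))*n + 1417 = (-52*(1 + 2*4) - 3)*√11 + 1417 = (-52*(1 + 8) - 3)*√11 + 1417 = (-52*9 - 3)*√11 + 1417 = (-13*36 - 3)*√11 + 1417 = (-468 - 3)*√11 + 1417 = -471*√11 + 1417 = 1417 - 471*√11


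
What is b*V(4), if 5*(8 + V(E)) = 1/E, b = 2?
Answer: -159/10 ≈ -15.900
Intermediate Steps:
V(E) = -8 + 1/(5*E)
b*V(4) = 2*(-8 + (⅕)/4) = 2*(-8 + (⅕)*(¼)) = 2*(-8 + 1/20) = 2*(-159/20) = -159/10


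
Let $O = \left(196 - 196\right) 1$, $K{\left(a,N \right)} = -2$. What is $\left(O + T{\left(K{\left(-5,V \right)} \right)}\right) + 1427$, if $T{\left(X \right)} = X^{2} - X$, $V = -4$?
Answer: $1433$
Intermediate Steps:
$O = 0$ ($O = 0 \cdot 1 = 0$)
$\left(O + T{\left(K{\left(-5,V \right)} \right)}\right) + 1427 = \left(0 - 2 \left(-1 - 2\right)\right) + 1427 = \left(0 - -6\right) + 1427 = \left(0 + 6\right) + 1427 = 6 + 1427 = 1433$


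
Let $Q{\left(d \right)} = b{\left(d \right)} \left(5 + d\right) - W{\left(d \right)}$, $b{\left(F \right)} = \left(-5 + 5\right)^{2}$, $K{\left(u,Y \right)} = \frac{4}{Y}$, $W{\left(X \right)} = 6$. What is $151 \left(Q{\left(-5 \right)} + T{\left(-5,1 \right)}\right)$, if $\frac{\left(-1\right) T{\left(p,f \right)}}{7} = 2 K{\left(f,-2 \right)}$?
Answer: $3322$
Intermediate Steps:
$b{\left(F \right)} = 0$ ($b{\left(F \right)} = 0^{2} = 0$)
$T{\left(p,f \right)} = 28$ ($T{\left(p,f \right)} = - 7 \cdot 2 \frac{4}{-2} = - 7 \cdot 2 \cdot 4 \left(- \frac{1}{2}\right) = - 7 \cdot 2 \left(-2\right) = \left(-7\right) \left(-4\right) = 28$)
$Q{\left(d \right)} = -6$ ($Q{\left(d \right)} = 0 \left(5 + d\right) - 6 = 0 - 6 = -6$)
$151 \left(Q{\left(-5 \right)} + T{\left(-5,1 \right)}\right) = 151 \left(-6 + 28\right) = 151 \cdot 22 = 3322$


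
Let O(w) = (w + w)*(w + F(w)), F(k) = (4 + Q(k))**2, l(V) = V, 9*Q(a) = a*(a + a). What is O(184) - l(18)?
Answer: 1689048756686/81 ≈ 2.0852e+10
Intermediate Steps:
Q(a) = 2*a**2/9 (Q(a) = (a*(a + a))/9 = (a*(2*a))/9 = (2*a**2)/9 = 2*a**2/9)
F(k) = (4 + 2*k**2/9)**2
O(w) = 2*w*(w + 4*(18 + w**2)**2/81) (O(w) = (w + w)*(w + 4*(18 + w**2)**2/81) = (2*w)*(w + 4*(18 + w**2)**2/81) = 2*w*(w + 4*(18 + w**2)**2/81))
O(184) - l(18) = (2/81)*184*(4*(18 + 184**2)**2 + 81*184) - 1*18 = (2/81)*184*(4*(18 + 33856)**2 + 14904) - 18 = (2/81)*184*(4*33874**2 + 14904) - 18 = (2/81)*184*(4*1147447876 + 14904) - 18 = (2/81)*184*(4589791504 + 14904) - 18 = (2/81)*184*4589806408 - 18 = 1689048758144/81 - 18 = 1689048756686/81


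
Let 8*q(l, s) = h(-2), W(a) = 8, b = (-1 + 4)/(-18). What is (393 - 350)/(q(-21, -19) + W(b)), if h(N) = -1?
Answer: 344/63 ≈ 5.4603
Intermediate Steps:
b = -1/6 (b = 3*(-1/18) = -1/6 ≈ -0.16667)
q(l, s) = -1/8 (q(l, s) = (1/8)*(-1) = -1/8)
(393 - 350)/(q(-21, -19) + W(b)) = (393 - 350)/(-1/8 + 8) = 43/(63/8) = 43*(8/63) = 344/63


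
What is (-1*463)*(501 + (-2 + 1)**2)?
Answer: -232426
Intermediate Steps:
(-1*463)*(501 + (-2 + 1)**2) = -463*(501 + (-1)**2) = -463*(501 + 1) = -463*502 = -232426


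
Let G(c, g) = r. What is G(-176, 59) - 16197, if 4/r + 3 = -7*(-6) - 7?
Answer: -129575/8 ≈ -16197.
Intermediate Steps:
r = ⅛ (r = 4/(-3 + (-7*(-6) - 7)) = 4/(-3 + (42 - 7)) = 4/(-3 + 35) = 4/32 = 4*(1/32) = ⅛ ≈ 0.12500)
G(c, g) = ⅛
G(-176, 59) - 16197 = ⅛ - 16197 = -129575/8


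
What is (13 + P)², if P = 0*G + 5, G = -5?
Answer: 324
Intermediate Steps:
P = 5 (P = 0*(-5) + 5 = 0 + 5 = 5)
(13 + P)² = (13 + 5)² = 18² = 324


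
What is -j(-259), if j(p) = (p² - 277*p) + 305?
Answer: -139129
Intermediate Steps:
j(p) = 305 + p² - 277*p
-j(-259) = -(305 + (-259)² - 277*(-259)) = -(305 + 67081 + 71743) = -1*139129 = -139129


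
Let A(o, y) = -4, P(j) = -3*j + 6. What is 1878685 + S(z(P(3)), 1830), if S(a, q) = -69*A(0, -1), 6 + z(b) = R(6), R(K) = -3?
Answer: 1878961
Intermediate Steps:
P(j) = 6 - 3*j
z(b) = -9 (z(b) = -6 - 3 = -9)
S(a, q) = 276 (S(a, q) = -69*(-4) = 276)
1878685 + S(z(P(3)), 1830) = 1878685 + 276 = 1878961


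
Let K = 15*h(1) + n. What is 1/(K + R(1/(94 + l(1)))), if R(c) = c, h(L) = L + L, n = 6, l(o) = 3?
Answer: 97/3493 ≈ 0.027770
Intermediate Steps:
h(L) = 2*L
K = 36 (K = 15*(2*1) + 6 = 15*2 + 6 = 30 + 6 = 36)
1/(K + R(1/(94 + l(1)))) = 1/(36 + 1/(94 + 3)) = 1/(36 + 1/97) = 1/(3493/97) = 97/3493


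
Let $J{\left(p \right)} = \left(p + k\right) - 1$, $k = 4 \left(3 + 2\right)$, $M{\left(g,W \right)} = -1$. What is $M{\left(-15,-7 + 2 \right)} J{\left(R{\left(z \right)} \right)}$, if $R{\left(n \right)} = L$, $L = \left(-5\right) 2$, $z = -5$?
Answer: $-9$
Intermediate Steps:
$k = 20$ ($k = 4 \cdot 5 = 20$)
$L = -10$
$R{\left(n \right)} = -10$
$J{\left(p \right)} = 19 + p$ ($J{\left(p \right)} = \left(p + 20\right) - 1 = \left(20 + p\right) - 1 = 19 + p$)
$M{\left(-15,-7 + 2 \right)} J{\left(R{\left(z \right)} \right)} = - (19 - 10) = \left(-1\right) 9 = -9$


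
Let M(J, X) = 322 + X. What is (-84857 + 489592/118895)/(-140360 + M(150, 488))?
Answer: 10088583423/16591797250 ≈ 0.60805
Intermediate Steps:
(-84857 + 489592/118895)/(-140360 + M(150, 488)) = (-84857 + 489592/118895)/(-140360 + (322 + 488)) = (-84857 + 489592*(1/118895))/(-140360 + 810) = (-84857 + 489592/118895)/(-139550) = -10088583423/118895*(-1/139550) = 10088583423/16591797250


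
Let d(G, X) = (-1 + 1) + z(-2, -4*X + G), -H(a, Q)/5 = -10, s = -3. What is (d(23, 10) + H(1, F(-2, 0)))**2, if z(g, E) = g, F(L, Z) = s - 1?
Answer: 2304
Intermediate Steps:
F(L, Z) = -4 (F(L, Z) = -3 - 1 = -4)
H(a, Q) = 50 (H(a, Q) = -5*(-10) = 50)
d(G, X) = -2 (d(G, X) = (-1 + 1) - 2 = 0 - 2 = -2)
(d(23, 10) + H(1, F(-2, 0)))**2 = (-2 + 50)**2 = 48**2 = 2304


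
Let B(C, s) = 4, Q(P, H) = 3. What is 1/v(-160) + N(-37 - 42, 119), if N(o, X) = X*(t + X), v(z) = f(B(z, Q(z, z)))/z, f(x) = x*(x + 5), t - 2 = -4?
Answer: 125267/9 ≈ 13919.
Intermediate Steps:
t = -2 (t = 2 - 4 = -2)
f(x) = x*(5 + x)
v(z) = 36/z (v(z) = (4*(5 + 4))/z = (4*9)/z = 36/z)
N(o, X) = X*(-2 + X)
1/v(-160) + N(-37 - 42, 119) = 1/(36/(-160)) + 119*(-2 + 119) = 1/(36*(-1/160)) + 119*117 = 1/(-9/40) + 13923 = -40/9 + 13923 = 125267/9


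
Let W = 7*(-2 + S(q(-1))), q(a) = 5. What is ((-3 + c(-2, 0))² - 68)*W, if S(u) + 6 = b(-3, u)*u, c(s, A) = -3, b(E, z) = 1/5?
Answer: 1568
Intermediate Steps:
b(E, z) = ⅕
S(u) = -6 + u/5
W = -49 (W = 7*(-2 + (-6 + (⅕)*5)) = 7*(-2 + (-6 + 1)) = 7*(-2 - 5) = 7*(-7) = -49)
((-3 + c(-2, 0))² - 68)*W = ((-3 - 3)² - 68)*(-49) = ((-6)² - 68)*(-49) = (36 - 68)*(-49) = -32*(-49) = 1568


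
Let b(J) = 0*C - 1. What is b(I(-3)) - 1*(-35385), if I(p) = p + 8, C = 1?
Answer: 35384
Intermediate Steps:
I(p) = 8 + p
b(J) = -1 (b(J) = 0*1 - 1 = 0 - 1 = -1)
b(I(-3)) - 1*(-35385) = -1 - 1*(-35385) = -1 + 35385 = 35384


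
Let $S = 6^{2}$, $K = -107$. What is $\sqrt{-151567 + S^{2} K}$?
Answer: $i \sqrt{290239} \approx 538.74 i$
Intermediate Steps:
$S = 36$
$\sqrt{-151567 + S^{2} K} = \sqrt{-151567 + 36^{2} \left(-107\right)} = \sqrt{-151567 + 1296 \left(-107\right)} = \sqrt{-151567 - 138672} = \sqrt{-290239} = i \sqrt{290239}$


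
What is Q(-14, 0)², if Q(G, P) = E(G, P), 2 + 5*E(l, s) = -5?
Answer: 49/25 ≈ 1.9600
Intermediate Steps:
E(l, s) = -7/5 (E(l, s) = -⅖ + (⅕)*(-5) = -⅖ - 1 = -7/5)
Q(G, P) = -7/5
Q(-14, 0)² = (-7/5)² = 49/25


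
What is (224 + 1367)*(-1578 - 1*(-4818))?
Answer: 5154840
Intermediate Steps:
(224 + 1367)*(-1578 - 1*(-4818)) = 1591*(-1578 + 4818) = 1591*3240 = 5154840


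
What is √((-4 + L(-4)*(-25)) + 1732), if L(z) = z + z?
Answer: 2*√482 ≈ 43.909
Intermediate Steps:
L(z) = 2*z
√((-4 + L(-4)*(-25)) + 1732) = √((-4 + (2*(-4))*(-25)) + 1732) = √((-4 - 8*(-25)) + 1732) = √((-4 + 200) + 1732) = √(196 + 1732) = √1928 = 2*√482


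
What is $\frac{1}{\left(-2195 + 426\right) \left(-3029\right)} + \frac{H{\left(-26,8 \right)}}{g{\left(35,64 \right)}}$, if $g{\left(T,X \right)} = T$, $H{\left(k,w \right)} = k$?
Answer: $- \frac{139315791}{187540535} \approx -0.74286$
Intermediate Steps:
$\frac{1}{\left(-2195 + 426\right) \left(-3029\right)} + \frac{H{\left(-26,8 \right)}}{g{\left(35,64 \right)}} = \frac{1}{\left(-2195 + 426\right) \left(-3029\right)} - \frac{26}{35} = \frac{1}{-1769} \left(- \frac{1}{3029}\right) - \frac{26}{35} = \left(- \frac{1}{1769}\right) \left(- \frac{1}{3029}\right) - \frac{26}{35} = \frac{1}{5358301} - \frac{26}{35} = - \frac{139315791}{187540535}$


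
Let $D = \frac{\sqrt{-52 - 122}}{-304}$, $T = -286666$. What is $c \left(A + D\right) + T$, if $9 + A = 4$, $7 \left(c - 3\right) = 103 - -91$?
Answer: $- \frac{2007737}{7} - \frac{215 i \sqrt{174}}{2128} \approx -2.8682 \cdot 10^{5} - 1.3327 i$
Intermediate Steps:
$c = \frac{215}{7}$ ($c = 3 + \frac{103 - -91}{7} = 3 + \frac{103 + 91}{7} = 3 + \frac{1}{7} \cdot 194 = 3 + \frac{194}{7} = \frac{215}{7} \approx 30.714$)
$A = -5$ ($A = -9 + 4 = -5$)
$D = - \frac{i \sqrt{174}}{304}$ ($D = \sqrt{-174} \left(- \frac{1}{304}\right) = i \sqrt{174} \left(- \frac{1}{304}\right) = - \frac{i \sqrt{174}}{304} \approx - 0.043391 i$)
$c \left(A + D\right) + T = \frac{215 \left(-5 - \frac{i \sqrt{174}}{304}\right)}{7} - 286666 = \left(- \frac{1075}{7} - \frac{215 i \sqrt{174}}{2128}\right) - 286666 = - \frac{2007737}{7} - \frac{215 i \sqrt{174}}{2128}$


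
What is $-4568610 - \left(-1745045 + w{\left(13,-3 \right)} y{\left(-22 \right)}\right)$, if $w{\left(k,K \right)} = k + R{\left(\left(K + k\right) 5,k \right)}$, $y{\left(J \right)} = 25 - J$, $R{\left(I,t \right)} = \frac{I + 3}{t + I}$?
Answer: $- \frac{177925579}{63} \approx -2.8242 \cdot 10^{6}$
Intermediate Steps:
$R{\left(I,t \right)} = \frac{3 + I}{I + t}$
$w{\left(k,K \right)} = k + \frac{3 + 5 K + 5 k}{5 K + 6 k}$ ($w{\left(k,K \right)} = k + \frac{3 + \left(K + k\right) 5}{\left(K + k\right) 5 + k} = k + \frac{3 + \left(5 K + 5 k\right)}{\left(5 K + 5 k\right) + k} = k + \frac{3 + 5 K + 5 k}{5 K + 6 k}$)
$-4568610 - \left(-1745045 + w{\left(13,-3 \right)} y{\left(-22 \right)}\right) = -4568610 - \left(-1745045 + \frac{3 + 5 \left(-3\right) + 5 \cdot 13 + 13 \left(5 \left(-3\right) + 6 \cdot 13\right)}{5 \left(-3\right) + 6 \cdot 13} \left(25 - -22\right)\right) = -4568610 - \left(-1745045 + \frac{3 - 15 + 65 + 13 \left(-15 + 78\right)}{-15 + 78} \left(25 + 22\right)\right) = -4568610 - \left(-1745045 + \frac{3 - 15 + 65 + 13 \cdot 63}{63} \cdot 47\right) = -4568610 - \left(-1745045 + \frac{3 - 15 + 65 + 819}{63} \cdot 47\right) = -4568610 - \left(-1745045 + \frac{1}{63} \cdot 872 \cdot 47\right) = -4568610 - \left(-1745045 + \frac{872}{63} \cdot 47\right) = -4568610 - \left(-1745045 + \frac{40984}{63}\right) = -4568610 - - \frac{109896851}{63} = -4568610 + \frac{109896851}{63} = - \frac{177925579}{63}$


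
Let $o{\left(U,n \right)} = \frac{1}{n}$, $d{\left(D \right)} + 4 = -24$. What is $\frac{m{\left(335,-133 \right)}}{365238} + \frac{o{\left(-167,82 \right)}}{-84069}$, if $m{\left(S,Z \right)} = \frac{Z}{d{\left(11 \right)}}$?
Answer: $\frac{7195475}{559516857912} \approx 1.286 \cdot 10^{-5}$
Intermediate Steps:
$d{\left(D \right)} = -28$ ($d{\left(D \right)} = -4 - 24 = -28$)
$m{\left(S,Z \right)} = - \frac{Z}{28}$ ($m{\left(S,Z \right)} = \frac{Z}{-28} = Z \left(- \frac{1}{28}\right) = - \frac{Z}{28}$)
$\frac{m{\left(335,-133 \right)}}{365238} + \frac{o{\left(-167,82 \right)}}{-84069} = \frac{\left(- \frac{1}{28}\right) \left(-133\right)}{365238} + \frac{1}{82 \left(-84069\right)} = \frac{19}{4} \cdot \frac{1}{365238} + \frac{1}{82} \left(- \frac{1}{84069}\right) = \frac{19}{1460952} - \frac{1}{6893658} = \frac{7195475}{559516857912}$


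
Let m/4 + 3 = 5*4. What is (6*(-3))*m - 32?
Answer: -1256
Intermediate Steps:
m = 68 (m = -12 + 4*(5*4) = -12 + 4*20 = -12 + 80 = 68)
(6*(-3))*m - 32 = (6*(-3))*68 - 32 = -18*68 - 32 = -1224 - 32 = -1256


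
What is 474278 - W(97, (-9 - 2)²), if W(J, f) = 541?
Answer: 473737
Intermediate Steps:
474278 - W(97, (-9 - 2)²) = 474278 - 1*541 = 474278 - 541 = 473737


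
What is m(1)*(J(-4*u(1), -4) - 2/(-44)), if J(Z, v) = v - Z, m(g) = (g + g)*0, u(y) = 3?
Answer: 0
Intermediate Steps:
m(g) = 0 (m(g) = (2*g)*0 = 0)
m(1)*(J(-4*u(1), -4) - 2/(-44)) = 0*((-4 - (-4)*3) - 2/(-44)) = 0*((-4 - 1*(-12)) - 2*(-1/44)) = 0*((-4 + 12) + 1/22) = 0*(8 + 1/22) = 0*(177/22) = 0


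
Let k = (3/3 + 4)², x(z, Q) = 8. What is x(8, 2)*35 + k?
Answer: 305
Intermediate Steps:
k = 25 (k = (3*(⅓) + 4)² = (1 + 4)² = 5² = 25)
x(8, 2)*35 + k = 8*35 + 25 = 280 + 25 = 305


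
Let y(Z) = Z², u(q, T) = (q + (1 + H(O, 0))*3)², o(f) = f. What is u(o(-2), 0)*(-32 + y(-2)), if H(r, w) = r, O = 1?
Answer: -448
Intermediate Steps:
u(q, T) = (6 + q)² (u(q, T) = (q + (1 + 1)*3)² = (q + 2*3)² = (q + 6)² = (6 + q)²)
u(o(-2), 0)*(-32 + y(-2)) = (6 - 2)²*(-32 + (-2)²) = 4²*(-32 + 4) = 16*(-28) = -448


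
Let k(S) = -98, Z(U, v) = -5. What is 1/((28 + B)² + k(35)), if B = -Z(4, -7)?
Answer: 1/991 ≈ 0.0010091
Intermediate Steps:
B = 5 (B = -1*(-5) = 5)
1/((28 + B)² + k(35)) = 1/((28 + 5)² - 98) = 1/(33² - 98) = 1/(1089 - 98) = 1/991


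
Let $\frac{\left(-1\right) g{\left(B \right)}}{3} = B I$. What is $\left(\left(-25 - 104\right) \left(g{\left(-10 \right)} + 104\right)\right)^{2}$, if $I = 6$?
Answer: $1342196496$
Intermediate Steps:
$g{\left(B \right)} = - 18 B$ ($g{\left(B \right)} = - 3 B 6 = - 3 \cdot 6 B = - 18 B$)
$\left(\left(-25 - 104\right) \left(g{\left(-10 \right)} + 104\right)\right)^{2} = \left(\left(-25 - 104\right) \left(\left(-18\right) \left(-10\right) + 104\right)\right)^{2} = \left(- 129 \left(180 + 104\right)\right)^{2} = \left(\left(-129\right) 284\right)^{2} = \left(-36636\right)^{2} = 1342196496$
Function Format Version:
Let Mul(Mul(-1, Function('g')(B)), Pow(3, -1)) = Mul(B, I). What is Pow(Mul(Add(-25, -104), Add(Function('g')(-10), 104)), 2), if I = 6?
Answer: 1342196496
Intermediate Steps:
Function('g')(B) = Mul(-18, B) (Function('g')(B) = Mul(-3, Mul(B, 6)) = Mul(-3, Mul(6, B)) = Mul(-18, B))
Pow(Mul(Add(-25, -104), Add(Function('g')(-10), 104)), 2) = Pow(Mul(Add(-25, -104), Add(Mul(-18, -10), 104)), 2) = Pow(Mul(-129, Add(180, 104)), 2) = Pow(Mul(-129, 284), 2) = Pow(-36636, 2) = 1342196496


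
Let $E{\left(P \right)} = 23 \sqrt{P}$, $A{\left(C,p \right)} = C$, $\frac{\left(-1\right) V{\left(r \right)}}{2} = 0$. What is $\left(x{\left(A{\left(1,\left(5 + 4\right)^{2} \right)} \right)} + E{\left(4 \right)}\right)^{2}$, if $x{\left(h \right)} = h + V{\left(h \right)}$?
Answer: $2209$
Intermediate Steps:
$V{\left(r \right)} = 0$ ($V{\left(r \right)} = \left(-2\right) 0 = 0$)
$x{\left(h \right)} = h$ ($x{\left(h \right)} = h + 0 = h$)
$\left(x{\left(A{\left(1,\left(5 + 4\right)^{2} \right)} \right)} + E{\left(4 \right)}\right)^{2} = \left(1 + 23 \sqrt{4}\right)^{2} = \left(1 + 23 \cdot 2\right)^{2} = \left(1 + 46\right)^{2} = 47^{2} = 2209$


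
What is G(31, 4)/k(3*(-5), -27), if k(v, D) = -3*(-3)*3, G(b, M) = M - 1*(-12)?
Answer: 16/27 ≈ 0.59259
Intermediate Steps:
G(b, M) = 12 + M (G(b, M) = M + 12 = 12 + M)
k(v, D) = 27 (k(v, D) = 9*3 = 27)
G(31, 4)/k(3*(-5), -27) = (12 + 4)/27 = 16*(1/27) = 16/27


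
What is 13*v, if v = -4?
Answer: -52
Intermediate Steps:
13*v = 13*(-4) = -52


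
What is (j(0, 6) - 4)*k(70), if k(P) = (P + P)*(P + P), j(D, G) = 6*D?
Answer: -78400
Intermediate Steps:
k(P) = 4*P² (k(P) = (2*P)*(2*P) = 4*P²)
(j(0, 6) - 4)*k(70) = (6*0 - 4)*(4*70²) = (0 - 4)*(4*4900) = -4*19600 = -78400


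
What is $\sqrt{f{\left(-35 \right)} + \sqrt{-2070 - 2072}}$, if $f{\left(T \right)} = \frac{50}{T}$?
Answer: $\frac{\sqrt{-70 + 49 i \sqrt{4142}}}{7} \approx 5.6101 + 5.736 i$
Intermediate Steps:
$\sqrt{f{\left(-35 \right)} + \sqrt{-2070 - 2072}} = \sqrt{\frac{50}{-35} + \sqrt{-2070 - 2072}} = \sqrt{50 \left(- \frac{1}{35}\right) + \sqrt{-4142}} = \sqrt{- \frac{10}{7} + i \sqrt{4142}}$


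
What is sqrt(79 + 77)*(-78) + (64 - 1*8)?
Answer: 56 - 156*sqrt(39) ≈ -918.22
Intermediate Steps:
sqrt(79 + 77)*(-78) + (64 - 1*8) = sqrt(156)*(-78) + (64 - 8) = (2*sqrt(39))*(-78) + 56 = -156*sqrt(39) + 56 = 56 - 156*sqrt(39)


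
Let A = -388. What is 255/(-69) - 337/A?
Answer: -25229/8924 ≈ -2.8271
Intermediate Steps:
255/(-69) - 337/A = 255/(-69) - 337/(-388) = 255*(-1/69) - 337*(-1/388) = -85/23 + 337/388 = -25229/8924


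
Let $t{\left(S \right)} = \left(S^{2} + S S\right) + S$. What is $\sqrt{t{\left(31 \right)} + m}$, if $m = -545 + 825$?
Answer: $\sqrt{2233} \approx 47.255$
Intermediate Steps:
$t{\left(S \right)} = S + 2 S^{2}$ ($t{\left(S \right)} = \left(S^{2} + S^{2}\right) + S = 2 S^{2} + S = S + 2 S^{2}$)
$m = 280$
$\sqrt{t{\left(31 \right)} + m} = \sqrt{31 \left(1 + 2 \cdot 31\right) + 280} = \sqrt{31 \left(1 + 62\right) + 280} = \sqrt{31 \cdot 63 + 280} = \sqrt{1953 + 280} = \sqrt{2233}$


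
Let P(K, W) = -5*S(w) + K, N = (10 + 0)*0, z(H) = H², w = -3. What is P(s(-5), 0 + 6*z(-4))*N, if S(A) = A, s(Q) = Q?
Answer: 0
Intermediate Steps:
N = 0 (N = 10*0 = 0)
P(K, W) = 15 + K (P(K, W) = -5*(-3) + K = 15 + K)
P(s(-5), 0 + 6*z(-4))*N = (15 - 5)*0 = 10*0 = 0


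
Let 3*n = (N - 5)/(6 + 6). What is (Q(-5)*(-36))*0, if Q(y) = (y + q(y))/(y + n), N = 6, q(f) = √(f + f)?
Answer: 0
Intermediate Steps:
q(f) = √2*√f (q(f) = √(2*f) = √2*√f)
n = 1/36 (n = ((6 - 5)/(6 + 6))/3 = (1/12)/3 = (1*(1/12))/3 = (⅓)*(1/12) = 1/36 ≈ 0.027778)
Q(y) = (y + √2*√y)/(1/36 + y) (Q(y) = (y + √2*√y)/(y + 1/36) = (y + √2*√y)/(1/36 + y))
(Q(-5)*(-36))*0 = ((36*(-5 + √2*√(-5))/(1 + 36*(-5)))*(-36))*0 = ((36*(-5 + √2*(I*√5))/(1 - 180))*(-36))*0 = ((36*(-5 + I*√10)/(-179))*(-36))*0 = ((36*(-1/179)*(-5 + I*√10))*(-36))*0 = ((180/179 - 36*I*√10/179)*(-36))*0 = (-6480/179 + 1296*I*√10/179)*0 = 0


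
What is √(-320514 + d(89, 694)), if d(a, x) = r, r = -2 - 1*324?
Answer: 2*I*√80210 ≈ 566.43*I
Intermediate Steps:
r = -326 (r = -2 - 324 = -326)
d(a, x) = -326
√(-320514 + d(89, 694)) = √(-320514 - 326) = √(-320840) = 2*I*√80210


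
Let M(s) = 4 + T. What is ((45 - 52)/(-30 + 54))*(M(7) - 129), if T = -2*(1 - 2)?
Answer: 287/8 ≈ 35.875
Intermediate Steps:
T = 2 (T = -2*(-1) = 2)
M(s) = 6 (M(s) = 4 + 2 = 6)
((45 - 52)/(-30 + 54))*(M(7) - 129) = ((45 - 52)/(-30 + 54))*(6 - 129) = -7/24*(-123) = 287/8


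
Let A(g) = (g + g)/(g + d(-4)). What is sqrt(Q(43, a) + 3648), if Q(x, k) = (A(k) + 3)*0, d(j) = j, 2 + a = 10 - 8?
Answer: 8*sqrt(57) ≈ 60.399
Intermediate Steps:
a = 0 (a = -2 + (10 - 8) = -2 + 2 = 0)
A(g) = 2*g/(-4 + g) (A(g) = (g + g)/(g - 4) = (2*g)/(-4 + g) = 2*g/(-4 + g))
Q(x, k) = 0 (Q(x, k) = (2*k/(-4 + k) + 3)*0 = (3 + 2*k/(-4 + k))*0 = 0)
sqrt(Q(43, a) + 3648) = sqrt(0 + 3648) = sqrt(3648) = 8*sqrt(57)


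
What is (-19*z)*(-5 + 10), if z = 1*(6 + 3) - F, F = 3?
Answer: -570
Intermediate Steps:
z = 6 (z = 1*(6 + 3) - 1*3 = 1*9 - 3 = 9 - 3 = 6)
(-19*z)*(-5 + 10) = (-19*6)*(-5 + 10) = -114*5 = -570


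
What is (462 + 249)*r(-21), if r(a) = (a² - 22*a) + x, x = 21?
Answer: 656964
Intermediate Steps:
r(a) = 21 + a² - 22*a (r(a) = (a² - 22*a) + 21 = 21 + a² - 22*a)
(462 + 249)*r(-21) = (462 + 249)*(21 + (-21)² - 22*(-21)) = 711*(21 + 441 + 462) = 711*924 = 656964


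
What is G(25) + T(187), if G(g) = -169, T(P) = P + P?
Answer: 205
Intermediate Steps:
T(P) = 2*P
G(25) + T(187) = -169 + 2*187 = -169 + 374 = 205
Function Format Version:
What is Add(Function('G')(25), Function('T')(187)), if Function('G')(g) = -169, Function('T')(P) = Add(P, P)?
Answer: 205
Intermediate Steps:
Function('T')(P) = Mul(2, P)
Add(Function('G')(25), Function('T')(187)) = Add(-169, Mul(2, 187)) = Add(-169, 374) = 205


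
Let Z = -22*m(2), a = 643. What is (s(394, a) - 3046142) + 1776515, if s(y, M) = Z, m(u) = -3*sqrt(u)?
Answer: -1269627 + 66*sqrt(2) ≈ -1.2695e+6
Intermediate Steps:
Z = 66*sqrt(2) (Z = -(-66)*sqrt(2) = 66*sqrt(2) ≈ 93.338)
s(y, M) = 66*sqrt(2)
(s(394, a) - 3046142) + 1776515 = (66*sqrt(2) - 3046142) + 1776515 = (-3046142 + 66*sqrt(2)) + 1776515 = -1269627 + 66*sqrt(2)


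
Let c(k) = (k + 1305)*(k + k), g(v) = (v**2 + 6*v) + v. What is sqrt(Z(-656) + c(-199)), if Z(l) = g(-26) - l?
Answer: 3*I*sqrt(48782) ≈ 662.6*I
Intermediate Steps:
g(v) = v**2 + 7*v
c(k) = 2*k*(1305 + k) (c(k) = (1305 + k)*(2*k) = 2*k*(1305 + k))
Z(l) = 494 - l (Z(l) = -26*(7 - 26) - l = -26*(-19) - l = 494 - l)
sqrt(Z(-656) + c(-199)) = sqrt((494 - 1*(-656)) + 2*(-199)*(1305 - 199)) = sqrt((494 + 656) + 2*(-199)*1106) = sqrt(1150 - 440188) = sqrt(-439038) = 3*I*sqrt(48782)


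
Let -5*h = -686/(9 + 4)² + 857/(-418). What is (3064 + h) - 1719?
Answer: 475499031/353210 ≈ 1346.2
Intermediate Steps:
h = 431581/353210 (h = -(-686/(9 + 4)² + 857/(-418))/5 = -(-686/(13²) + 857*(-1/418))/5 = -(-686/169 - 857/418)/5 = -⅕*(-431581/70642) = 431581/353210 ≈ 1.2219)
(3064 + h) - 1719 = (3064 + 431581/353210) - 1719 = 1082667021/353210 - 1719 = 475499031/353210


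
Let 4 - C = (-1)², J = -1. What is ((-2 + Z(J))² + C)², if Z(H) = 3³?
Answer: 394384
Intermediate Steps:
C = 3 (C = 4 - 1*(-1)² = 4 - 1*1 = 4 - 1 = 3)
Z(H) = 27
((-2 + Z(J))² + C)² = ((-2 + 27)² + 3)² = (25² + 3)² = (625 + 3)² = 628² = 394384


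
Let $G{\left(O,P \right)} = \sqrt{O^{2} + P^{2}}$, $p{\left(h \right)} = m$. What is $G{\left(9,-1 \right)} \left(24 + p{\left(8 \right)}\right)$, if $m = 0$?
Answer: $24 \sqrt{82} \approx 217.33$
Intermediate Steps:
$p{\left(h \right)} = 0$
$G{\left(9,-1 \right)} \left(24 + p{\left(8 \right)}\right) = \sqrt{9^{2} + \left(-1\right)^{2}} \left(24 + 0\right) = \sqrt{81 + 1} \cdot 24 = \sqrt{82} \cdot 24 = 24 \sqrt{82}$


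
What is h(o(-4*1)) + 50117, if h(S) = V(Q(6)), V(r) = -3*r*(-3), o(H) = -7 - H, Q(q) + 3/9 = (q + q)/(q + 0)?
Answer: 50132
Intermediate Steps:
Q(q) = 5/3 (Q(q) = -1/3 + (q + q)/(q + 0) = -1/3 + (2*q)/q = -1/3 + 2 = 5/3)
V(r) = 9*r
h(S) = 15 (h(S) = 9*(5/3) = 15)
h(o(-4*1)) + 50117 = 15 + 50117 = 50132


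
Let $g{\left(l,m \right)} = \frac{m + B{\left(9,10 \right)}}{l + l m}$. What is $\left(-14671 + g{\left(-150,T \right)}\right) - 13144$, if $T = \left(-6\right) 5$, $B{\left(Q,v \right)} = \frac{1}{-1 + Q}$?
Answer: $- \frac{967962239}{34800} \approx -27815.0$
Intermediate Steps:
$T = -30$
$g{\left(l,m \right)} = \frac{\frac{1}{8} + m}{l + l m}$ ($g{\left(l,m \right)} = \frac{m + \frac{1}{-1 + 9}}{l + l m} = \frac{m + \frac{1}{8}}{l + l m} = \frac{\frac{1}{8} + m}{l + l m}$)
$\left(-14671 + g{\left(-150,T \right)}\right) - 13144 = \left(-14671 + \frac{\frac{1}{8} - 30}{\left(-150\right) \left(1 - 30\right)}\right) - 13144 = \left(-14671 - \frac{1}{150} \frac{1}{-29} \left(- \frac{239}{8}\right)\right) - 13144 = \left(-14671 - \left(- \frac{1}{4350}\right) \left(- \frac{239}{8}\right)\right) - 13144 = \left(-14671 - \frac{239}{34800}\right) - 13144 = - \frac{510551039}{34800} - 13144 = - \frac{967962239}{34800}$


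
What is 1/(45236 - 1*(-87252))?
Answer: 1/132488 ≈ 7.5479e-6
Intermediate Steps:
1/(45236 - 1*(-87252)) = 1/(45236 + 87252) = 1/132488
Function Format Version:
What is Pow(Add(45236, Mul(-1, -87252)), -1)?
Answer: Rational(1, 132488) ≈ 7.5479e-6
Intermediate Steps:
Pow(Add(45236, Mul(-1, -87252)), -1) = Pow(Add(45236, 87252), -1) = Pow(132488, -1) = Rational(1, 132488)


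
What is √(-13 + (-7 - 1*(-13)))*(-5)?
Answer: -5*I*√7 ≈ -13.229*I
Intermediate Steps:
√(-13 + (-7 - 1*(-13)))*(-5) = √(-13 + (-7 + 13))*(-5) = √(-13 + 6)*(-5) = √(-7)*(-5) = (I*√7)*(-5) = -5*I*√7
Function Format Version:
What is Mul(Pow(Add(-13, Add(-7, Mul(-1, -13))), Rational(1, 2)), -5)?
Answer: Mul(-5, I, Pow(7, Rational(1, 2))) ≈ Mul(-13.229, I)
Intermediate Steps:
Mul(Pow(Add(-13, Add(-7, Mul(-1, -13))), Rational(1, 2)), -5) = Mul(Pow(Add(-13, Add(-7, 13)), Rational(1, 2)), -5) = Mul(Pow(Add(-13, 6), Rational(1, 2)), -5) = Mul(Pow(-7, Rational(1, 2)), -5) = Mul(Mul(I, Pow(7, Rational(1, 2))), -5) = Mul(-5, I, Pow(7, Rational(1, 2)))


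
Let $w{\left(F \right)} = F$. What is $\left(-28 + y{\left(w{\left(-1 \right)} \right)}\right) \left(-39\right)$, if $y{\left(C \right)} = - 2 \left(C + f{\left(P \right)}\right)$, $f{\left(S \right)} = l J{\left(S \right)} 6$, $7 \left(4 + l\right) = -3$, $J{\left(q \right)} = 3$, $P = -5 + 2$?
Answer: $- \frac{36426}{7} \approx -5203.7$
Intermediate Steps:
$P = -3$
$l = - \frac{31}{7}$ ($l = -4 + \frac{1}{7} \left(-3\right) = -4 - \frac{3}{7} = - \frac{31}{7} \approx -4.4286$)
$f{\left(S \right)} = - \frac{558}{7}$ ($f{\left(S \right)} = \left(- \frac{31}{7}\right) 3 \cdot 6 = \left(- \frac{93}{7}\right) 6 = - \frac{558}{7}$)
$y{\left(C \right)} = \frac{1116}{7} - 2 C$ ($y{\left(C \right)} = - 2 \left(C - \frac{558}{7}\right) = - 2 \left(- \frac{558}{7} + C\right) = \frac{1116}{7} - 2 C$)
$\left(-28 + y{\left(w{\left(-1 \right)} \right)}\right) \left(-39\right) = \left(-28 + \left(\frac{1116}{7} - -2\right)\right) \left(-39\right) = \left(-28 + \left(\frac{1116}{7} + 2\right)\right) \left(-39\right) = \left(-28 + \frac{1130}{7}\right) \left(-39\right) = \frac{934}{7} \left(-39\right) = - \frac{36426}{7}$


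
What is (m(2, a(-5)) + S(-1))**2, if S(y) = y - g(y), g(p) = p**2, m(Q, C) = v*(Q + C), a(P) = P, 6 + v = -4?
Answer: 784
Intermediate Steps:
v = -10 (v = -6 - 4 = -10)
m(Q, C) = -10*C - 10*Q (m(Q, C) = -10*(Q + C) = -10*(C + Q) = -10*C - 10*Q)
S(y) = y - y**2
(m(2, a(-5)) + S(-1))**2 = ((-10*(-5) - 10*2) - (1 - 1*(-1)))**2 = ((50 - 20) - (1 + 1))**2 = (30 - 1*2)**2 = (30 - 2)**2 = 28**2 = 784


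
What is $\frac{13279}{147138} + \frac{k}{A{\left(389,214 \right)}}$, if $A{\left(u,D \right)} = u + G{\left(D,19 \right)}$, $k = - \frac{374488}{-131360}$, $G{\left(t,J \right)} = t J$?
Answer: $\frac{163043522303}{1793884425300} \approx 0.090889$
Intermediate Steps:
$G{\left(t,J \right)} = J t$
$k = \frac{46811}{16420}$ ($k = \left(-374488\right) \left(- \frac{1}{131360}\right) = \frac{46811}{16420} \approx 2.8509$)
$A{\left(u,D \right)} = u + 19 D$
$\frac{13279}{147138} + \frac{k}{A{\left(389,214 \right)}} = \frac{13279}{147138} + \frac{46811}{16420 \left(389 + 19 \cdot 214\right)} = 13279 \cdot \frac{1}{147138} + \frac{46811}{16420 \left(389 + 4066\right)} = \frac{13279}{147138} + \frac{46811}{16420 \cdot 4455} = \frac{13279}{147138} + \frac{46811}{16420} \cdot \frac{1}{4455} = \frac{13279}{147138} + \frac{46811}{73151100} = \frac{163043522303}{1793884425300}$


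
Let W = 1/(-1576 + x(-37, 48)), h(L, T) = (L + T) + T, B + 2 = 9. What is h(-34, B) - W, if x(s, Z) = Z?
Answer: -30559/1528 ≈ -19.999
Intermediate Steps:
B = 7 (B = -2 + 9 = 7)
h(L, T) = L + 2*T
W = -1/1528 (W = 1/(-1576 + 48) = 1/(-1528) = -1/1528 ≈ -0.00065445)
h(-34, B) - W = (-34 + 2*7) - 1*(-1/1528) = (-34 + 14) + 1/1528 = -20 + 1/1528 = -30559/1528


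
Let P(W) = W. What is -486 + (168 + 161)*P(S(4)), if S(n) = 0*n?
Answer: -486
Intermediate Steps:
S(n) = 0
-486 + (168 + 161)*P(S(4)) = -486 + (168 + 161)*0 = -486 + 329*0 = -486 + 0 = -486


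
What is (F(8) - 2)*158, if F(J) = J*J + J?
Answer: 11060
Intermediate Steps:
F(J) = J + J**2 (F(J) = J**2 + J = J + J**2)
(F(8) - 2)*158 = (8*(1 + 8) - 2)*158 = (8*9 - 2)*158 = (72 - 2)*158 = 70*158 = 11060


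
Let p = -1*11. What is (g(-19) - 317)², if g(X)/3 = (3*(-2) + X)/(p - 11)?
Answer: 47596201/484 ≈ 98339.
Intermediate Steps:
p = -11
g(X) = 9/11 - 3*X/22 (g(X) = 3*((3*(-2) + X)/(-11 - 11)) = 3*((-6 + X)/(-22)) = 3*((-6 + X)*(-1/22)) = 3*(3/11 - X/22) = 9/11 - 3*X/22)
(g(-19) - 317)² = ((9/11 - 3/22*(-19)) - 317)² = ((9/11 + 57/22) - 317)² = (75/22 - 317)² = (-6899/22)² = 47596201/484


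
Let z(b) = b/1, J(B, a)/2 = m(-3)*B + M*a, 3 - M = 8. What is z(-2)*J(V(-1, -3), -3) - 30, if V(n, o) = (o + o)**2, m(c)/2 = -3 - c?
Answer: -90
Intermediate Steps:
M = -5 (M = 3 - 1*8 = 3 - 8 = -5)
m(c) = -6 - 2*c (m(c) = 2*(-3 - c) = -6 - 2*c)
V(n, o) = 4*o**2 (V(n, o) = (2*o)**2 = 4*o**2)
J(B, a) = -10*a (J(B, a) = 2*((-6 - 2*(-3))*B - 5*a) = 2*((-6 + 6)*B - 5*a) = 2*(0*B - 5*a) = 2*(0 - 5*a) = 2*(-5*a) = -10*a)
z(b) = b (z(b) = b*1 = b)
z(-2)*J(V(-1, -3), -3) - 30 = -(-20)*(-3) - 30 = -2*30 - 30 = -60 - 30 = -90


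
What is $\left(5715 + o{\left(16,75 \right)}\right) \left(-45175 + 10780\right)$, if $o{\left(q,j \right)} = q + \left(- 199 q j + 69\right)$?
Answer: $8014035000$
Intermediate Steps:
$o{\left(q,j \right)} = 69 + q - 199 j q$ ($o{\left(q,j \right)} = q - \left(-69 + 199 j q\right) = 69 + q - 199 j q$)
$\left(5715 + o{\left(16,75 \right)}\right) \left(-45175 + 10780\right) = \left(5715 + \left(69 + 16 - 14925 \cdot 16\right)\right) \left(-45175 + 10780\right) = \left(5715 + \left(69 + 16 - 238800\right)\right) \left(-34395\right) = \left(5715 - 238715\right) \left(-34395\right) = \left(-233000\right) \left(-34395\right) = 8014035000$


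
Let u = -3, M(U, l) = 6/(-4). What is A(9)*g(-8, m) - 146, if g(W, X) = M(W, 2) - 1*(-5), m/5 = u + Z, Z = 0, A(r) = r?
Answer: -229/2 ≈ -114.50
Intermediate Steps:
M(U, l) = -3/2 (M(U, l) = 6*(-¼) = -3/2)
m = -15 (m = 5*(-3 + 0) = 5*(-3) = -15)
g(W, X) = 7/2 (g(W, X) = -3/2 - 1*(-5) = -3/2 + 5 = 7/2)
A(9)*g(-8, m) - 146 = 9*(7/2) - 146 = 63/2 - 146 = -229/2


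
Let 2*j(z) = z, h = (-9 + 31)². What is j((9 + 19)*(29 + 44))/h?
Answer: 511/242 ≈ 2.1116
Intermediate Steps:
h = 484 (h = 22² = 484)
j(z) = z/2
j((9 + 19)*(29 + 44))/h = (((9 + 19)*(29 + 44))/2)/484 = ((28*73)/2)*(1/484) = ((½)*2044)*(1/484) = 1022*(1/484) = 511/242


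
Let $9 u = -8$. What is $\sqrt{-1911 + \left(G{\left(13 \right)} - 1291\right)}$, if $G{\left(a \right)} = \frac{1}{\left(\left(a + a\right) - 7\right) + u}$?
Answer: $\frac{i \sqrt{85072471}}{163} \approx 56.586 i$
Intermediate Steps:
$u = - \frac{8}{9}$ ($u = \frac{1}{9} \left(-8\right) = - \frac{8}{9} \approx -0.88889$)
$G{\left(a \right)} = \frac{1}{- \frac{71}{9} + 2 a}$ ($G{\left(a \right)} = \frac{1}{\left(\left(a + a\right) - 7\right) - \frac{8}{9}} = \frac{1}{\left(2 a - 7\right) - \frac{8}{9}} = \frac{1}{\left(-7 + 2 a\right) - \frac{8}{9}} = \frac{1}{- \frac{71}{9} + 2 a}$)
$\sqrt{-1911 + \left(G{\left(13 \right)} - 1291\right)} = \sqrt{-1911 - \left(1291 - \frac{9}{-71 + 18 \cdot 13}\right)} = \sqrt{-1911 - \left(1291 - \frac{9}{-71 + 234}\right)} = \sqrt{-1911 - \left(1291 - \frac{9}{163}\right)} = \sqrt{-1911 + \left(9 \cdot \frac{1}{163} - 1291\right)} = \sqrt{-1911 + \left(\frac{9}{163} - 1291\right)} = \sqrt{-1911 - \frac{210424}{163}} = \sqrt{- \frac{521917}{163}} = \frac{i \sqrt{85072471}}{163}$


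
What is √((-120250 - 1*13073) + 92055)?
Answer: 2*I*√10317 ≈ 203.15*I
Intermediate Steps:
√((-120250 - 1*13073) + 92055) = √((-120250 - 13073) + 92055) = √(-133323 + 92055) = √(-41268) = 2*I*√10317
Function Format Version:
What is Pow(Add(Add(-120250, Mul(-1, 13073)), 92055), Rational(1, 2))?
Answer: Mul(2, I, Pow(10317, Rational(1, 2))) ≈ Mul(203.15, I)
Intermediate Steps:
Pow(Add(Add(-120250, Mul(-1, 13073)), 92055), Rational(1, 2)) = Pow(Add(Add(-120250, -13073), 92055), Rational(1, 2)) = Pow(Add(-133323, 92055), Rational(1, 2)) = Pow(-41268, Rational(1, 2)) = Mul(2, I, Pow(10317, Rational(1, 2)))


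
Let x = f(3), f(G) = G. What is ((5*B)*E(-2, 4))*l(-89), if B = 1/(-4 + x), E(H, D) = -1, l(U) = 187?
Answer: 935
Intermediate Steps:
x = 3
B = -1 (B = 1/(-4 + 3) = 1/(-1) = -1)
((5*B)*E(-2, 4))*l(-89) = ((5*(-1))*(-1))*187 = -5*(-1)*187 = 5*187 = 935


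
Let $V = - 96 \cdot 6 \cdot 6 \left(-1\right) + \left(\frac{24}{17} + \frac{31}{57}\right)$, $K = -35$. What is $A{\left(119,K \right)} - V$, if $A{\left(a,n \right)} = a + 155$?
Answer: $- \frac{3085253}{969} \approx -3184.0$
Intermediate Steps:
$A{\left(a,n \right)} = 155 + a$
$V = \frac{3350759}{969}$ ($V = - 96 \cdot 36 \left(-1\right) + \left(24 \cdot \frac{1}{17} + 31 \cdot \frac{1}{57}\right) = \left(-96\right) \left(-36\right) + \left(\frac{24}{17} + \frac{31}{57}\right) = 3456 + \frac{1895}{969} = \frac{3350759}{969} \approx 3458.0$)
$A{\left(119,K \right)} - V = \left(155 + 119\right) - \frac{3350759}{969} = 274 - \frac{3350759}{969} = - \frac{3085253}{969}$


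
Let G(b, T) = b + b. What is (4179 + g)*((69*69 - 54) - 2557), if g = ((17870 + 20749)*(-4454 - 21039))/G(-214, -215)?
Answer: 1060275487425/214 ≈ 4.9546e+9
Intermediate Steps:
G(b, T) = 2*b
g = 984514167/428 (g = ((17870 + 20749)*(-4454 - 21039))/((2*(-214))) = (38619*(-25493))/(-428) = -984514167*(-1/428) = 984514167/428 ≈ 2.3003e+6)
(4179 + g)*((69*69 - 54) - 2557) = (4179 + 984514167/428)*((69*69 - 54) - 2557) = 986302779*((4761 - 54) - 2557)/428 = 986302779*(4707 - 2557)/428 = (986302779/428)*2150 = 1060275487425/214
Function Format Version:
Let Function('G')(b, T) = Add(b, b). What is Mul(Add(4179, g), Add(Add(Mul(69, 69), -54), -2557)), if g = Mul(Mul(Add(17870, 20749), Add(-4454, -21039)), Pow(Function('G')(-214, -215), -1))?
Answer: Rational(1060275487425, 214) ≈ 4.9546e+9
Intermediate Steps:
Function('G')(b, T) = Mul(2, b)
g = Rational(984514167, 428) (g = Mul(Mul(Add(17870, 20749), Add(-4454, -21039)), Pow(Mul(2, -214), -1)) = Mul(Mul(38619, -25493), Pow(-428, -1)) = Mul(-984514167, Rational(-1, 428)) = Rational(984514167, 428) ≈ 2.3003e+6)
Mul(Add(4179, g), Add(Add(Mul(69, 69), -54), -2557)) = Mul(Add(4179, Rational(984514167, 428)), Add(Add(Mul(69, 69), -54), -2557)) = Mul(Rational(986302779, 428), Add(Add(4761, -54), -2557)) = Mul(Rational(986302779, 428), Add(4707, -2557)) = Mul(Rational(986302779, 428), 2150) = Rational(1060275487425, 214)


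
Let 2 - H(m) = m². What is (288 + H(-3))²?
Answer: 78961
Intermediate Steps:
H(m) = 2 - m²
(288 + H(-3))² = (288 + (2 - 1*(-3)²))² = (288 + (2 - 1*9))² = (288 + (2 - 9))² = (288 - 7)² = 281² = 78961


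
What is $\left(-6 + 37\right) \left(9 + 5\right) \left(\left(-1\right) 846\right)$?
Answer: $-367164$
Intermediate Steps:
$\left(-6 + 37\right) \left(9 + 5\right) \left(\left(-1\right) 846\right) = 31 \cdot 14 \left(-846\right) = 434 \left(-846\right) = -367164$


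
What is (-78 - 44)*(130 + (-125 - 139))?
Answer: 16348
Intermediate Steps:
(-78 - 44)*(130 + (-125 - 139)) = -122*(130 - 264) = -122*(-134) = 16348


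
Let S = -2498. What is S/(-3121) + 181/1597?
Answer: 4554207/4984237 ≈ 0.91372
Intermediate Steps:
S/(-3121) + 181/1597 = -2498/(-3121) + 181/1597 = -2498*(-1/3121) + 181*(1/1597) = 2498/3121 + 181/1597 = 4554207/4984237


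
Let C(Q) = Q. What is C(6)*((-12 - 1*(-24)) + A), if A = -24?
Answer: -72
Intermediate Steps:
C(6)*((-12 - 1*(-24)) + A) = 6*((-12 - 1*(-24)) - 24) = 6*((-12 + 24) - 24) = 6*(12 - 24) = 6*(-12) = -72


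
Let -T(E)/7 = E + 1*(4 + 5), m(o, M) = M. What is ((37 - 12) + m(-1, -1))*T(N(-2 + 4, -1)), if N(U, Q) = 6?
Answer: -2520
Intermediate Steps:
T(E) = -63 - 7*E (T(E) = -7*(E + 1*(4 + 5)) = -7*(E + 1*9) = -7*(E + 9) = -7*(9 + E) = -63 - 7*E)
((37 - 12) + m(-1, -1))*T(N(-2 + 4, -1)) = ((37 - 12) - 1)*(-63 - 7*6) = (25 - 1)*(-63 - 42) = 24*(-105) = -2520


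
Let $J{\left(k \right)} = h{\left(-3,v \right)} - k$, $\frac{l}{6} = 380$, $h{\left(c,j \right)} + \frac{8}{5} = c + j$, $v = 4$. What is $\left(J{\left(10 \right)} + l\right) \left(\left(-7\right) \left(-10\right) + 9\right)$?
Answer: $\frac{896413}{5} \approx 1.7928 \cdot 10^{5}$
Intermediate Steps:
$h{\left(c,j \right)} = - \frac{8}{5} + c + j$ ($h{\left(c,j \right)} = - \frac{8}{5} + \left(c + j\right) = - \frac{8}{5} + c + j$)
$l = 2280$ ($l = 6 \cdot 380 = 2280$)
$J{\left(k \right)} = - \frac{3}{5} - k$ ($J{\left(k \right)} = \left(- \frac{8}{5} - 3 + 4\right) - k = - \frac{3}{5} - k$)
$\left(J{\left(10 \right)} + l\right) \left(\left(-7\right) \left(-10\right) + 9\right) = \left(\left(- \frac{3}{5} - 10\right) + 2280\right) \left(\left(-7\right) \left(-10\right) + 9\right) = \left(\left(- \frac{3}{5} - 10\right) + 2280\right) \left(70 + 9\right) = \left(- \frac{53}{5} + 2280\right) 79 = \frac{11347}{5} \cdot 79 = \frac{896413}{5}$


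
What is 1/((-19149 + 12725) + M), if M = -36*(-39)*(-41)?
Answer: -1/63988 ≈ -1.5628e-5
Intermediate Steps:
M = -57564 (M = 1404*(-41) = -57564)
1/((-19149 + 12725) + M) = 1/((-19149 + 12725) - 57564) = 1/(-6424 - 57564) = 1/(-63988) = -1/63988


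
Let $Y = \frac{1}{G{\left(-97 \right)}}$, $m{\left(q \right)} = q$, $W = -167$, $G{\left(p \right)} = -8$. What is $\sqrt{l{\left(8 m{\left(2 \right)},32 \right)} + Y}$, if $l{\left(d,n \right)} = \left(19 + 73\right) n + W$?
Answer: $\frac{\sqrt{44430}}{4} \approx 52.696$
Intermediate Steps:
$Y = - \frac{1}{8}$ ($Y = \frac{1}{-8} = - \frac{1}{8} \approx -0.125$)
$l{\left(d,n \right)} = -167 + 92 n$ ($l{\left(d,n \right)} = \left(19 + 73\right) n - 167 = 92 n - 167 = -167 + 92 n$)
$\sqrt{l{\left(8 m{\left(2 \right)},32 \right)} + Y} = \sqrt{\left(-167 + 92 \cdot 32\right) - \frac{1}{8}} = \sqrt{\left(-167 + 2944\right) - \frac{1}{8}} = \sqrt{2777 - \frac{1}{8}} = \sqrt{\frac{22215}{8}} = \frac{\sqrt{44430}}{4}$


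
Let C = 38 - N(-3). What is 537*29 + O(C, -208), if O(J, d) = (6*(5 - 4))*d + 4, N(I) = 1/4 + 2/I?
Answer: 14329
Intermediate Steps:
N(I) = ¼ + 2/I (N(I) = 1*(¼) + 2/I = ¼ + 2/I)
C = 461/12 (C = 38 - (8 - 3)/(4*(-3)) = 38 - (-1)*5/(4*3) = 38 - 1*(-5/12) = 38 + 5/12 = 461/12 ≈ 38.417)
O(J, d) = 4 + 6*d (O(J, d) = (6*1)*d + 4 = 6*d + 4 = 4 + 6*d)
537*29 + O(C, -208) = 537*29 + (4 + 6*(-208)) = 15573 + (4 - 1248) = 15573 - 1244 = 14329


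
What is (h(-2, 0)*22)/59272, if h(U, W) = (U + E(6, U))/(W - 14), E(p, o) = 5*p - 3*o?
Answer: -187/207452 ≈ -0.00090141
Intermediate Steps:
E(p, o) = -3*o + 5*p
h(U, W) = (30 - 2*U)/(-14 + W) (h(U, W) = (U + (-3*U + 5*6))/(W - 14) = (U + (-3*U + 30))/(-14 + W) = (U + (30 - 3*U))/(-14 + W) = (30 - 2*U)/(-14 + W))
(h(-2, 0)*22)/59272 = ((2*(15 - 1*(-2))/(-14 + 0))*22)/59272 = ((2*(15 + 2)/(-14))*22)*(1/59272) = ((2*(-1/14)*17)*22)*(1/59272) = -17/7*22*(1/59272) = -374/7*1/59272 = -187/207452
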